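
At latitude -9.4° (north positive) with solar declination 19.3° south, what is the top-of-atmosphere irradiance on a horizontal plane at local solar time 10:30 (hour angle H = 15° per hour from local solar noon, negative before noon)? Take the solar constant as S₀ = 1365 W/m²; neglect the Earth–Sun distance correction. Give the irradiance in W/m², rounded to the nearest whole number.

1248 W/m²

Hour angle H = 15° × (10.5 − 12) = -22.50°.
cos θ_z = sin φ sin δ + cos φ cos δ cos H = (-0.1633)(-0.3305) + (0.9866)(0.9438)(0.9239) = 0.9143.
Top-of-atmosphere irradiance = S₀ cos θ_z = 1365 × 0.9143 = 1248.02 W/m².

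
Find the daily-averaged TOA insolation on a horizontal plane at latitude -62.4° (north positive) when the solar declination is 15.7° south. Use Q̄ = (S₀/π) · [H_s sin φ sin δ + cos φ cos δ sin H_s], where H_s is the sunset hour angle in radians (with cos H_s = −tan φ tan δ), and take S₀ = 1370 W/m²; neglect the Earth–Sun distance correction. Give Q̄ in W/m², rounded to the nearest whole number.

−tan φ tan δ = −(-1.9128)(-0.2811) = -0.5377; H_s = arccos(-0.5377) = 122.53°. In radians, H_s = 2.1386.
H_s sin φ sin δ = 2.1386 × -0.8862 × -0.2706 = 0.5128.
cos φ cos δ sin H_s = 0.4633 × 0.9627 × 0.8431 = 0.3760.
Q̄ = (1370/π) × (0.5128 + 0.3760) = 436.08 × 0.8888 = 387.59 W/m².

388 W/m²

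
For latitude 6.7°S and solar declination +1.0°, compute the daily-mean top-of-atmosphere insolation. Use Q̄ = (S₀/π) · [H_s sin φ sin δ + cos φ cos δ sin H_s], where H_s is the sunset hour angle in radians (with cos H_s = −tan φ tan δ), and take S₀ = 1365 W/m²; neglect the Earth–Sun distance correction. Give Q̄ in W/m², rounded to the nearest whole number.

cos H_s = −tan(-6.7°) · tan(1.0°) = 0.0021, so H_s = arccos(0.0021) = 89.88°. In radians, H_s = 1.5687.
H_s sin φ sin δ = 1.5687 × -0.1167 × 0.0175 = -0.0032.
cos φ cos δ sin H_s = 0.9932 × 0.9998 × 1.0000 = 0.9930.
Q̄ = (1365/π) × (-0.0032 + 0.9930) = 434.49 × 0.9898 = 430.06 W/m².

430 W/m²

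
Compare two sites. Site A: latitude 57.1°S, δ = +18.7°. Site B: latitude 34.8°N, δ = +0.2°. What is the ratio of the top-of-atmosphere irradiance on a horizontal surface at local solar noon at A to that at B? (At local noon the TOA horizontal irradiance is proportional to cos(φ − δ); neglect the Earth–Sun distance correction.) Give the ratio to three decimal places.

A: cos θ_z = cos(-57.1° − (18.7°)) = 0.2453.
B: cos θ_z = cos(34.8° − (0.2°)) = 0.8231.
Ratio A/B = 0.2453 / 0.8231 = 0.2980.

0.298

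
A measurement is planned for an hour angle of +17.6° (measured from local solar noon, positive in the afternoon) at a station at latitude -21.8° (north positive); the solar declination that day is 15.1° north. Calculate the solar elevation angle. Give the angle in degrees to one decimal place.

cos θ_z = sin(-21.8°) sin(15.1°) + cos(-21.8°) cos(15.1°) cos(17.60°) = -0.0967 + 0.8545 = 0.7578.
θ_z = arccos(0.7578) = 40.73°, so the elevation is 90° − 40.73° = 49.27°.

49.3°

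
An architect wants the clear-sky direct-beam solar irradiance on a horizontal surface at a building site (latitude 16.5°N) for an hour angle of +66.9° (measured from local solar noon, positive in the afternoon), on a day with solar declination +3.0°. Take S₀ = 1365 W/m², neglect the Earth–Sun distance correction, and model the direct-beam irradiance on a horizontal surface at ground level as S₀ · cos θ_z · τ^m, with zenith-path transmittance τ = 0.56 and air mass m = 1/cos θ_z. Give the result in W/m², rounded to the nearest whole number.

cos θ_z = sin(16.5°) sin(3.0°) + cos(16.5°) cos(3.0°) cos(66.90°) = 0.0149 + 0.3757 = 0.3906.
Air mass m = 1/cos θ_z = 1/0.3906 = 2.560; τ^m = 0.56^2.560 = 0.2267.
Surface direct beam = 1365 × 0.3906 × 0.2267 = 120.87 W/m².

121 W/m²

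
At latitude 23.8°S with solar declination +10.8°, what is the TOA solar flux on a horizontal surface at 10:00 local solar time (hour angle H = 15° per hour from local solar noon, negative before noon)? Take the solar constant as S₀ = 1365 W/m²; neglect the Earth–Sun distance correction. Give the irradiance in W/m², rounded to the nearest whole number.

Hour angle H = 15° × (10 − 12) = -30.00°.
cos θ_z = sin(-23.8°) sin(10.8°) + cos(-23.8°) cos(10.8°) cos(-30.00°) = -0.0756 + 0.7783 = 0.7027.
Top-of-atmosphere irradiance = S₀ cos θ_z = 1365 × 0.7027 = 959.19 W/m².

959 W/m²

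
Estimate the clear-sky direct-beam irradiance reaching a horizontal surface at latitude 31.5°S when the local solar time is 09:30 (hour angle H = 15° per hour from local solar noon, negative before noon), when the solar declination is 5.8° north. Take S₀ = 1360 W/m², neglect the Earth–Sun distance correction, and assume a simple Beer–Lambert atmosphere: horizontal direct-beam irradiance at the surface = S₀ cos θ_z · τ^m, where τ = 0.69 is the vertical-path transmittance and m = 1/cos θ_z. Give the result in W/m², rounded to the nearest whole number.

Hour angle H = 15° × (9.5 − 12) = -37.50°.
cos θ_z = sin φ sin δ + cos φ cos δ cos H = (-0.5225)(0.1011) + (0.8526)(0.9949)(0.7934) = 0.6202.
Air mass m = 1/cos θ_z = 1/0.6202 = 1.612; τ^m = 0.69^1.612 = 0.5498.
Surface direct beam = 1360 × 0.6202 × 0.5498 = 463.74 W/m².

464 W/m²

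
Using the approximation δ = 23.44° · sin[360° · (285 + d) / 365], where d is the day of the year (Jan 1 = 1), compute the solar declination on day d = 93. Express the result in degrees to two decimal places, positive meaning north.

+5.20°

360 × (285 + 93) / 365 = 372.822°; sin(372.822°) = 0.2219.
δ = 23.44 × 0.2219 = 5.201° ≈ +5.20°.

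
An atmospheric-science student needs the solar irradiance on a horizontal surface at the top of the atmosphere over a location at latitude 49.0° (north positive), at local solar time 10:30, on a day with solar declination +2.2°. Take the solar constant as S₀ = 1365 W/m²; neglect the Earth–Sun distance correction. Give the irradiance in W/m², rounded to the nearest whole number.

Hour angle H = 15° × (10.5 − 12) = -22.50°.
cos θ_z = sin φ sin δ + cos φ cos δ cos H = (0.7547)(0.0384) + (0.6561)(0.9993)(0.9239) = 0.6347.
Top-of-atmosphere irradiance = S₀ cos θ_z = 1365 × 0.6347 = 866.37 W/m².

866 W/m²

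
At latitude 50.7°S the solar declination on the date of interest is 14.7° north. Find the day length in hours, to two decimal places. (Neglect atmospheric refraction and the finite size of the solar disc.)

9.51 hours

−tan φ tan δ = −(-1.2218)(0.2623) = 0.3205; H_s = arccos(0.3205) = 71.31°.
Day length = 2 H_s / 15° h⁻¹ = 142.62° / 15 = 9.508 h.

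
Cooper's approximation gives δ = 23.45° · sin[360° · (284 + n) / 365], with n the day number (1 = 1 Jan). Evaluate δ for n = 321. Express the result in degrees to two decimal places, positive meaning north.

360 × (284 + 321) / 365 = 596.712°; sin(596.712°) = -0.8359.
δ = 23.45 × -0.8359 = -19.602° ≈ -19.60°.

-19.60°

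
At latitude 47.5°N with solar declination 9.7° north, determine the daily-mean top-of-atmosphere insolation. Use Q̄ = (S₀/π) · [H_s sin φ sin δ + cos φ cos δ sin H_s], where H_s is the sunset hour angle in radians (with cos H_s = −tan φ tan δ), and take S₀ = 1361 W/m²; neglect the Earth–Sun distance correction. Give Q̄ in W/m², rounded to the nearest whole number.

378 W/m²

cos H_s = −tan(47.5°) · tan(9.7°) = -0.1865, so H_s = arccos(-0.1865) = 100.75°. In radians, H_s = 1.7584.
H_s sin φ sin δ = 1.7584 × 0.7373 × 0.1685 = 0.2185.
cos φ cos δ sin H_s = 0.6756 × 0.9857 × 0.9825 = 0.6543.
Q̄ = (1361/π) × (0.2185 + 0.6543) = 433.22 × 0.8728 = 378.11 W/m².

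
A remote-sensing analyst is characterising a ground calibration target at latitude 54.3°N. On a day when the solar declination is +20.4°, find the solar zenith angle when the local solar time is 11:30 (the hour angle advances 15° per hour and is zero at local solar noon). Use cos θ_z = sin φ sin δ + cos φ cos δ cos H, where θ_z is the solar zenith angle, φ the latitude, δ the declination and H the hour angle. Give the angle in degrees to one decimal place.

Hour angle H = 15° × (11.5 − 12) = -7.50°.
With φ = 54.3°, δ = 20.4°, H = -7.50°: sin φ sin δ = 0.2831, cos φ cos δ cos H = 0.5423, so cos θ_z = 0.8254.
θ_z = arccos(0.8254) = 34.37°.

34.4°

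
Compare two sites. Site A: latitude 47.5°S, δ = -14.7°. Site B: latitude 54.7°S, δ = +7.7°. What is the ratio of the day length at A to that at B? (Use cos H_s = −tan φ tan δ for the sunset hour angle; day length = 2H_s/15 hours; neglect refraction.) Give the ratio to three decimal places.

1.350

A: H_s = arccos(−tan -47.5° · tan -14.7°) = 106.64°, so 2H_s/15 = 14.2187 h.
B: H_s = arccos(−tan -54.7° · tan 7.7°) = 78.99°, so 2H_s/15 = 10.5320 h.
Ratio A/B = 14.2187 / 10.5320 = 1.3500.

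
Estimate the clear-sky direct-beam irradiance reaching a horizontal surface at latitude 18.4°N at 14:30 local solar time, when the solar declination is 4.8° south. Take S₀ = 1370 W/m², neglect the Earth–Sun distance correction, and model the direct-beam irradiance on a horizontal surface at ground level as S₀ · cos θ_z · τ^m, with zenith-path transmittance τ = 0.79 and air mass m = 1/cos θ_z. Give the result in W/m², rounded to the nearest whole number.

Hour angle H = 15° × (14.5 − 12) = 37.50°.
cos θ_z = sin φ sin δ + cos φ cos δ cos H = (0.3156)(-0.0837) + (0.9489)(0.9965)(0.7934) = 0.7238.
Air mass m = 1/cos θ_z = 1/0.7238 = 1.382; τ^m = 0.79^1.382 = 0.7220.
Surface direct beam = 1370 × 0.7238 × 0.7220 = 715.94 W/m².

716 W/m²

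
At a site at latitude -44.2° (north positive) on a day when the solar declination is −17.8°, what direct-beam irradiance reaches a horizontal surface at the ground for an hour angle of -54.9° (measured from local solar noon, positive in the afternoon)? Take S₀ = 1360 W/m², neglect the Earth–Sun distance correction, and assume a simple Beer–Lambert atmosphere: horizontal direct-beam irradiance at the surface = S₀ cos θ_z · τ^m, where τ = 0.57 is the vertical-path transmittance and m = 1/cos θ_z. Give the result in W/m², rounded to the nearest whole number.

With φ = -44.2°, δ = -17.8°, H = -54.90°: sin φ sin δ = 0.2131, cos φ cos δ cos H = 0.3925, so cos θ_z = 0.6056.
Air mass m = 1/cos θ_z = 1/0.6056 = 1.651; τ^m = 0.57^1.651 = 0.3953.
Surface direct beam = 1360 × 0.6056 × 0.3953 = 325.58 W/m².

326 W/m²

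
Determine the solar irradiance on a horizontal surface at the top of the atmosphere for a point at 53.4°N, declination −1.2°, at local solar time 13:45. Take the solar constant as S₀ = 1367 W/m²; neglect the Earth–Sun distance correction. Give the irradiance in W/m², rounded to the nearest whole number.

Hour angle H = 15° × (13.75 − 12) = 26.25°.
With φ = 53.4°, δ = -1.2°, H = 26.25°: sin φ sin δ = -0.0168, cos φ cos δ cos H = 0.5346, so cos θ_z = 0.5178.
Top-of-atmosphere irradiance = S₀ cos θ_z = 1367 × 0.5178 = 707.83 W/m².

708 W/m²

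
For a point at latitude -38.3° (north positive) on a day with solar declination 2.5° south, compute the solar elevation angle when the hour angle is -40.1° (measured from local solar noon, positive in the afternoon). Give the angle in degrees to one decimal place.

38.8°

cos θ_z = sin φ sin δ + cos φ cos δ cos H = (-0.6198)(-0.0436) + (0.7848)(0.9990)(0.7649) = 0.6267.
θ_z = arccos(0.6267) = 51.19°, so the elevation is 90° − 51.19° = 38.81°.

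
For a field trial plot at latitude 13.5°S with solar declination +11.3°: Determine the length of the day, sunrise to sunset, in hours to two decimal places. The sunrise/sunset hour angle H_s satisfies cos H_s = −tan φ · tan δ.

11.63 hours

−tan φ tan δ = −(-0.2401)(0.1998) = 0.0480; H_s = arccos(0.0480) = 87.25°.
Day length = 2 H_s / 15° h⁻¹ = 174.50° / 15 = 11.633 h.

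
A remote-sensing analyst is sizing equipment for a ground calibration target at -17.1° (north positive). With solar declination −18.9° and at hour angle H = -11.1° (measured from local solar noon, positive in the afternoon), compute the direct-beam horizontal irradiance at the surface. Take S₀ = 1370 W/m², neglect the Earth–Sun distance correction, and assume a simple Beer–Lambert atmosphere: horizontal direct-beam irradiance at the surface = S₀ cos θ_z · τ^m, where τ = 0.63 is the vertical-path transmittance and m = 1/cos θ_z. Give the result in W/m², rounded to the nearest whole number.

cos θ_z = sin(-17.1°) sin(-18.9°) + cos(-17.1°) cos(-18.9°) cos(-11.10°) = 0.0952 + 0.8873 = 0.9825.
Air mass m = 1/cos θ_z = 1/0.9825 = 1.018; τ^m = 0.63^1.018 = 0.6248.
Surface direct beam = 1370 × 0.9825 × 0.6248 = 841.00 W/m².

841 W/m²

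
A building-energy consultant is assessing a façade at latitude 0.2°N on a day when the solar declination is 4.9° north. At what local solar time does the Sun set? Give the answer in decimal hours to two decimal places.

−tan φ tan δ = −(0.0035)(0.0857) = -0.0003; H_s = arccos(-0.0003) = 90.02°.
Sunset is at 12 + H_s/15 = 12 + 6.001 = 18.001 h local solar time.

18.00 h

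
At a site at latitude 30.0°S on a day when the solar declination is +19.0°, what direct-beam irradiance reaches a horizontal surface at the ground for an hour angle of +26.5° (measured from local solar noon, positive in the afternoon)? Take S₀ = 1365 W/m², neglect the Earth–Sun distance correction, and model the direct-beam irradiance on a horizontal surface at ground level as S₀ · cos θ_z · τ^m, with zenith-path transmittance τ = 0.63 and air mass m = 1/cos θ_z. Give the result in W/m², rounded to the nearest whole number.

346 W/m²

cos θ_z = sin(-30.0°) sin(19.0°) + cos(-30.0°) cos(19.0°) cos(26.50°) = -0.1628 + 0.7328 = 0.5700.
Air mass m = 1/cos θ_z = 1/0.5700 = 1.754; τ^m = 0.63^1.754 = 0.4447.
Surface direct beam = 1365 × 0.5700 × 0.4447 = 346.00 W/m².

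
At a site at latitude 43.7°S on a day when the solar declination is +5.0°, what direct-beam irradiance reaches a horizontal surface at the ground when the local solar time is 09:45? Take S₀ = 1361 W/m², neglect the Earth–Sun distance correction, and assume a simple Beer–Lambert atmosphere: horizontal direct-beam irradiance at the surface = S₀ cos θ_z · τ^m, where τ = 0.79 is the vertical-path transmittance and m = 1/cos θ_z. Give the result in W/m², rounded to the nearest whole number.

473 W/m²

Hour angle H = 15° × (9.75 − 12) = -33.75°.
cos θ_z = sin(-43.7°) sin(5.0°) + cos(-43.7°) cos(5.0°) cos(-33.75°) = -0.0602 + 0.5988 = 0.5386.
Air mass m = 1/cos θ_z = 1/0.5386 = 1.857; τ^m = 0.79^1.857 = 0.6455.
Surface direct beam = 1361 × 0.5386 × 0.6455 = 473.17 W/m².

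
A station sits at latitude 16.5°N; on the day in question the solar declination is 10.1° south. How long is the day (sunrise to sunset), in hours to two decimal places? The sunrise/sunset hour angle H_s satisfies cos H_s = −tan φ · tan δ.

cos H_s = −tan(16.5°) · tan(-10.1°) = 0.0528, so H_s = arccos(0.0528) = 86.97°.
Day length = 2 H_s / 15° h⁻¹ = 173.94° / 15 = 11.596 h.

11.60 hours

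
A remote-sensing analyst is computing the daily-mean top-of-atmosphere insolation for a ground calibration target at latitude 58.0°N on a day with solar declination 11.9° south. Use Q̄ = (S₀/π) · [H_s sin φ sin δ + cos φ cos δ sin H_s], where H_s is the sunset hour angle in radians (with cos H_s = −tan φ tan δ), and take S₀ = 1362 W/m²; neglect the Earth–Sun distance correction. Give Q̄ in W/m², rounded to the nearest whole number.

119 W/m²

cos H_s = −tan(58.0°) · tan(-11.9°) = 0.3372, so H_s = arccos(0.3372) = 70.29°. In radians, H_s = 1.2268.
H_s sin φ sin δ = 1.2268 × 0.8480 × -0.2062 = -0.2145.
cos φ cos δ sin H_s = 0.5299 × 0.9785 × 0.9414 = 0.4881.
Q̄ = (1362/π) × (-0.2145 + 0.4881) = 433.54 × 0.2736 = 118.62 W/m².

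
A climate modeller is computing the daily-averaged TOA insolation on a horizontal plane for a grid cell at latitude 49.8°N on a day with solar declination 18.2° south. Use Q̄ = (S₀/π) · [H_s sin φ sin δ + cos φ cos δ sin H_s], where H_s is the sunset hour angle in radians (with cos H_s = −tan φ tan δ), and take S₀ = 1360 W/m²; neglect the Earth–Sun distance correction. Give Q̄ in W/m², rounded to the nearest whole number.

124 W/m²

−tan φ tan δ = −(1.1833)(-0.3288) = 0.3891; H_s = arccos(0.3891) = 67.10°. In radians, H_s = 1.1711.
H_s sin φ sin δ = 1.1711 × 0.7638 × -0.3123 = -0.2793.
cos φ cos δ sin H_s = 0.6455 × 0.9500 × 0.9212 = 0.5649.
Q̄ = (1360/π) × (-0.2793 + 0.5649) = 432.90 × 0.2856 = 123.64 W/m².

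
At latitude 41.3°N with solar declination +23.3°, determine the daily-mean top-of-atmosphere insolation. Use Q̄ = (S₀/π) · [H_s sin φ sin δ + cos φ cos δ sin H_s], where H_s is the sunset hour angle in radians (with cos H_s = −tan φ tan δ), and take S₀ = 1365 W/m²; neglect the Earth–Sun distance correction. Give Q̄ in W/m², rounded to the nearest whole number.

500 W/m²

cos H_s = −tan(41.3°) · tan(23.3°) = -0.3784, so H_s = arccos(-0.3784) = 112.23°. In radians, H_s = 1.9588.
H_s sin φ sin δ = 1.9588 × 0.6600 × 0.3955 = 0.5113.
cos φ cos δ sin H_s = 0.7513 × 0.9184 × 0.9257 = 0.6387.
Q̄ = (1365/π) × (0.5113 + 0.6387) = 434.49 × 1.1500 = 499.66 W/m².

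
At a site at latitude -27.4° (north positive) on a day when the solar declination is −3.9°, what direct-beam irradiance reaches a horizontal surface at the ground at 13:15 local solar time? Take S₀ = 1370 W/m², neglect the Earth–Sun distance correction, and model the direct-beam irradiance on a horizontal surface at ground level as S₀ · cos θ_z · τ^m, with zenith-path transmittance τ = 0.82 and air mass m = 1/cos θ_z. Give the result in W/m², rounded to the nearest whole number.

Hour angle H = 15° × (13.25 − 12) = 18.75°.
cos θ_z = sin(-27.4°) sin(-3.9°) + cos(-27.4°) cos(-3.9°) cos(18.75°) = 0.0313 + 0.8388 = 0.8701.
Air mass m = 1/cos θ_z = 1/0.8701 = 1.149; τ^m = 0.82^1.149 = 0.7961.
Surface direct beam = 1370 × 0.8701 × 0.7961 = 948.98 W/m².

949 W/m²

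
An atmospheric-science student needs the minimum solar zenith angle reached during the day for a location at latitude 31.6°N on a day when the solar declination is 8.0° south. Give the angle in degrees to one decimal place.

39.6°

At local solar noon the hour angle is zero, so the zenith angle is |φ − δ| = |31.6° − (-8.0°)| = 39.6°.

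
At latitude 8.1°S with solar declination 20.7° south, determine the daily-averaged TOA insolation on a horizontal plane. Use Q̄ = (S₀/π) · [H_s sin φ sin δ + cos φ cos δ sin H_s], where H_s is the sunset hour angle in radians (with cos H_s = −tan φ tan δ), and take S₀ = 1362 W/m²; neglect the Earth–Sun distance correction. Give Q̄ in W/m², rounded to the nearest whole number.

436 W/m²

cos H_s = −tan(-8.1°) · tan(-20.7°) = -0.0538, so H_s = arccos(-0.0538) = 93.08°. In radians, H_s = 1.6246.
H_s sin φ sin δ = 1.6246 × -0.1409 × -0.3535 = 0.0809.
cos φ cos δ sin H_s = 0.9900 × 0.9354 × 0.9986 = 0.9247.
Q̄ = (1362/π) × (0.0809 + 0.9247) = 433.54 × 1.0056 = 435.97 W/m².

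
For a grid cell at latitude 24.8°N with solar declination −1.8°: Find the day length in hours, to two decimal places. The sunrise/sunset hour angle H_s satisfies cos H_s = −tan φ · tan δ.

11.89 hours

The sunset hour angle satisfies cos H_s = −tan φ tan δ = 0.0145, giving H_s = 89.17°.
Day length = 2 H_s / 15° h⁻¹ = 178.34° / 15 = 11.889 h.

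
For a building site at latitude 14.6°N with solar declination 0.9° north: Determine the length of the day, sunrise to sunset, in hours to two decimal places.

cos H_s = −tan(14.6°) · tan(0.9°) = -0.0041, so H_s = arccos(-0.0041) = 90.23°.
Day length = 2 H_s / 15° h⁻¹ = 180.46° / 15 = 12.031 h.

12.03 hours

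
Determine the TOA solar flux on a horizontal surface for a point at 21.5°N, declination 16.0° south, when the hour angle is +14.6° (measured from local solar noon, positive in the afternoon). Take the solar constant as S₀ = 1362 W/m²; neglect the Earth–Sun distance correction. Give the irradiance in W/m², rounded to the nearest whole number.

1041 W/m²

cos θ_z = sin(21.5°) sin(-16.0°) + cos(21.5°) cos(-16.0°) cos(14.60°) = -0.1010 + 0.8655 = 0.7645.
Top-of-atmosphere irradiance = S₀ cos θ_z = 1362 × 0.7645 = 1041.25 W/m².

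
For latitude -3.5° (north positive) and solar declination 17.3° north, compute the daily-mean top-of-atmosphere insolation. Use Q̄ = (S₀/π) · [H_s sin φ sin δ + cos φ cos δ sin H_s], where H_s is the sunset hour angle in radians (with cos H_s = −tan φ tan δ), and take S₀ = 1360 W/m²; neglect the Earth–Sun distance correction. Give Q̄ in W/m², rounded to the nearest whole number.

The sunset hour angle satisfies cos H_s = −tan φ tan δ = 0.0191, giving H_s = 88.91°. In radians, H_s = 1.5518.
H_s sin φ sin δ = 1.5518 × -0.0610 × 0.2974 = -0.0282.
cos φ cos δ sin H_s = 0.9981 × 0.9548 × 0.9998 = 0.9528.
Q̄ = (1360/π) × (-0.0282 + 0.9528) = 432.90 × 0.9246 = 400.26 W/m².

400 W/m²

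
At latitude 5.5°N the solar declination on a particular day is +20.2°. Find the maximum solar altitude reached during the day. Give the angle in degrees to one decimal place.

At local solar noon the hour angle is zero, so the elevation is 90° − |φ − δ| = 90° − |5.5° − (20.2°)| = 90° − 14.7° = 75.3°.

75.3°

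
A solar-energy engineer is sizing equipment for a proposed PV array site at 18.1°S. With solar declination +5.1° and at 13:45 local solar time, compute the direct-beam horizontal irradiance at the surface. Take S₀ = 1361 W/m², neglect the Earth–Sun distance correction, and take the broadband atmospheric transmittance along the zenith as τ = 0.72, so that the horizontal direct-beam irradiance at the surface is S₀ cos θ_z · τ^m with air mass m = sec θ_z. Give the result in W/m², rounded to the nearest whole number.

Hour angle H = 15° × (13.75 − 12) = 26.25°.
cos θ_z = sin(-18.1°) sin(5.1°) + cos(-18.1°) cos(5.1°) cos(26.25°) = -0.0276 + 0.8491 = 0.8215.
Air mass m = 1/cos θ_z = 1/0.8215 = 1.217; τ^m = 0.72^1.217 = 0.6705.
Surface direct beam = 1361 × 0.8215 × 0.6705 = 749.66 W/m².

750 W/m²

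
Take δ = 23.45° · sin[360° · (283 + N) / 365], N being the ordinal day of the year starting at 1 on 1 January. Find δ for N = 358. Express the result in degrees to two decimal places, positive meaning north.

-23.43°

360 × (283 + 358) / 365 = 632.219°; sin(632.219°) = -0.9993.
δ = 23.45 × -0.9993 = -23.434° ≈ -23.43°.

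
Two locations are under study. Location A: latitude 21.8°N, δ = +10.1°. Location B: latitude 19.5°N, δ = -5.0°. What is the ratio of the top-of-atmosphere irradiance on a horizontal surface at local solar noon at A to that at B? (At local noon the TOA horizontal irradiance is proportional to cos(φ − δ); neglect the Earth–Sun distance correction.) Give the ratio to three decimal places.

A: cos θ_z = cos(21.8° − (10.1°)) = 0.9792.
B: cos θ_z = cos(19.5° − (-5.0°)) = 0.9100.
Ratio A/B = 0.9792 / 0.9100 = 1.0760.

1.076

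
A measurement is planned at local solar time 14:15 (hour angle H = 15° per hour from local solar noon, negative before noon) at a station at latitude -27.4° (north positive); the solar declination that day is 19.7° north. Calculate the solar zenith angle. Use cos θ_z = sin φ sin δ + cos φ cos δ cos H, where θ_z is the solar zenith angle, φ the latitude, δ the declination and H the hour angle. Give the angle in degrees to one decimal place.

57.3°

Hour angle H = 15° × (14.25 − 12) = 33.75°.
cos θ_z = sin φ sin δ + cos φ cos δ cos H = (-0.4602)(0.3371) + (0.8878)(0.9415)(0.8315) = 0.5399.
θ_z = arccos(0.5399) = 57.32°.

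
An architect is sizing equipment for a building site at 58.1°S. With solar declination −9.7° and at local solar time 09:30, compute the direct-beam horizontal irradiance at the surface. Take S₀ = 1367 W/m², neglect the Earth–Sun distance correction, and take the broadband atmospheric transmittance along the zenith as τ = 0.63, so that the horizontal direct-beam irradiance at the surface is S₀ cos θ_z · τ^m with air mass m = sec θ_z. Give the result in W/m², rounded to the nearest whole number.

331 W/m²

Hour angle H = 15° × (9.5 − 12) = -37.50°.
cos θ_z = sin(-58.1°) sin(-9.7°) + cos(-58.1°) cos(-9.7°) cos(-37.50°) = 0.1430 + 0.4132 = 0.5562.
Air mass m = 1/cos θ_z = 1/0.5562 = 1.798; τ^m = 0.63^1.798 = 0.4357.
Surface direct beam = 1367 × 0.5562 × 0.4357 = 331.27 W/m².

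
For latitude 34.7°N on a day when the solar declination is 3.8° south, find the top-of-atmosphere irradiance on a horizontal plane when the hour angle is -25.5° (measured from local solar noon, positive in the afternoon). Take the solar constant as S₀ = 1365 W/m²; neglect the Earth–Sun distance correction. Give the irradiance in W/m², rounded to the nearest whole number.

959 W/m²

cos θ_z = sin(34.7°) sin(-3.8°) + cos(34.7°) cos(-3.8°) cos(-25.50°) = -0.0377 + 0.7404 = 0.7027.
Top-of-atmosphere irradiance = S₀ cos θ_z = 1365 × 0.7027 = 959.19 W/m².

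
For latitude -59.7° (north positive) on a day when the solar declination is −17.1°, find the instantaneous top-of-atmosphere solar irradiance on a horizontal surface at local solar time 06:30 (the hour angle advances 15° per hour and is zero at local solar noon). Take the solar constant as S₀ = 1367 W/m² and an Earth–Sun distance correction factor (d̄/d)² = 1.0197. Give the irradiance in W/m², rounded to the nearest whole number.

442 W/m²

Hour angle H = 15° × (6.5 − 12) = -82.50°.
With φ = -59.7°, δ = -17.1°, H = -82.50°: sin φ sin δ = 0.2539, cos φ cos δ cos H = 0.0629, so cos θ_z = 0.3168.
Top-of-atmosphere irradiance = S₀ (d̄/d)² cos θ_z = 1367 × 1.0197 × 0.3168 = 441.60 W/m².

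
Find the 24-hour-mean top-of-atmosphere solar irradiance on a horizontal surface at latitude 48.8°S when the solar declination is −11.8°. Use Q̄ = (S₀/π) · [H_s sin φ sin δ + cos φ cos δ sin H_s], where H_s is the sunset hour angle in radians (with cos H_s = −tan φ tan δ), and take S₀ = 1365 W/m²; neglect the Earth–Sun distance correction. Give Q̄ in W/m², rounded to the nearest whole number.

The sunset hour angle satisfies cos H_s = −tan φ tan δ = -0.2386, giving H_s = 103.80°. In radians, H_s = 1.8117.
H_s sin φ sin δ = 1.8117 × -0.7524 × -0.2045 = 0.2788.
cos φ cos δ sin H_s = 0.6587 × 0.9789 × 0.9711 = 0.6262.
Q̄ = (1365/π) × (0.2788 + 0.6262) = 434.49 × 0.9050 = 393.21 W/m².

393 W/m²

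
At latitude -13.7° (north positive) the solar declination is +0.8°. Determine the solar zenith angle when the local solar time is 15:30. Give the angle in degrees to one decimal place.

54.0°

Hour angle H = 15° × (15.5 − 12) = 52.50°.
cos θ_z = sin φ sin δ + cos φ cos δ cos H = (-0.2368)(0.0140) + (0.9715)(0.9999)(0.6088) = 0.5881.
θ_z = arccos(0.5881) = 53.98°.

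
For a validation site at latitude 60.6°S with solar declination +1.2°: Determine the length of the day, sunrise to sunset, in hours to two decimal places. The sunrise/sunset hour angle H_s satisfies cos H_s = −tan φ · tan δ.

cos H_s = −tan(-60.6°) · tan(1.2°) = 0.0372, so H_s = arccos(0.0372) = 87.87°.
Day length = 2 H_s / 15° h⁻¹ = 175.74° / 15 = 11.716 h.

11.72 hours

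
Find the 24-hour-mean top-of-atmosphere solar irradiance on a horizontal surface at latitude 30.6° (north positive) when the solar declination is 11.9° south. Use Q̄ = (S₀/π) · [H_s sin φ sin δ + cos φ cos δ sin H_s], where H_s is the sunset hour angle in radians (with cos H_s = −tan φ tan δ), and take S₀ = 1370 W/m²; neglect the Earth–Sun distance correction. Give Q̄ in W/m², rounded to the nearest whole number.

The sunset hour angle satisfies cos H_s = −tan φ tan δ = 0.1246, giving H_s = 82.84°. In radians, H_s = 1.4458.
H_s sin φ sin δ = 1.4458 × 0.5090 × -0.2062 = -0.1517.
cos φ cos δ sin H_s = 0.8607 × 0.9785 × 0.9922 = 0.8356.
Q̄ = (1370/π) × (-0.1517 + 0.8356) = 436.08 × 0.6839 = 298.24 W/m².

298 W/m²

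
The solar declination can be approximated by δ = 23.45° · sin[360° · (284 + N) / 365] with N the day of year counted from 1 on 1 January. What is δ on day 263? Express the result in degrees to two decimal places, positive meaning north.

+0.20°

360 × (284 + 263) / 365 = 539.507°; sin(539.507°) = 0.0086.
δ = 23.45 × 0.0086 = 0.202° ≈ +0.20°.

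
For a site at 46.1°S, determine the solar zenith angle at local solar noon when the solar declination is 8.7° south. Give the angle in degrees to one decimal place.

37.4°

At local solar noon the hour angle is zero, so the zenith angle is |φ − δ| = |-46.1° − (-8.7°)| = 37.4°.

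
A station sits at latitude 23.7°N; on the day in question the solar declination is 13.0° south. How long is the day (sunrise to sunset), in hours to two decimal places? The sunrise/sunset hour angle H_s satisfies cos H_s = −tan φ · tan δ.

11.22 hours

−tan φ tan δ = −(0.4390)(-0.2309) = 0.1014; H_s = arccos(0.1014) = 84.18°.
Day length = 2 H_s / 15° h⁻¹ = 168.36° / 15 = 11.224 h.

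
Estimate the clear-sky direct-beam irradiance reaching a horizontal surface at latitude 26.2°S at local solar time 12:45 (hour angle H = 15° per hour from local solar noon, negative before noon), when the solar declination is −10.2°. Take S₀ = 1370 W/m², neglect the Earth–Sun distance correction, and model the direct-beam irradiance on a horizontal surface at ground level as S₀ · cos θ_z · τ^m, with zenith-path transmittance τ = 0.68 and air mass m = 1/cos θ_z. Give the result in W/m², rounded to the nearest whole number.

Hour angle H = 15° × (12.75 − 12) = 11.25°.
cos θ_z = sin(-26.2°) sin(-10.2°) + cos(-26.2°) cos(-10.2°) cos(11.25°) = 0.0782 + 0.8661 = 0.9443.
Air mass m = 1/cos θ_z = 1/0.9443 = 1.059; τ^m = 0.68^1.059 = 0.6647.
Surface direct beam = 1370 × 0.9443 × 0.6647 = 859.92 W/m².

860 W/m²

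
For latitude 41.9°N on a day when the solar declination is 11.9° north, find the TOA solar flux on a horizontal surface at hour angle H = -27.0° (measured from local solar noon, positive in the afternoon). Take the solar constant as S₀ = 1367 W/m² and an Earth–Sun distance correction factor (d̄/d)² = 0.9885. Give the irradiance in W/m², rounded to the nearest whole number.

1063 W/m²

cos θ_z = sin φ sin δ + cos φ cos δ cos H = (0.6678)(0.2062) + (0.7443)(0.9785)(0.8910) = 0.7866.
Top-of-atmosphere irradiance = S₀ (d̄/d)² cos θ_z = 1367 × 0.9885 × 0.7866 = 1062.92 W/m².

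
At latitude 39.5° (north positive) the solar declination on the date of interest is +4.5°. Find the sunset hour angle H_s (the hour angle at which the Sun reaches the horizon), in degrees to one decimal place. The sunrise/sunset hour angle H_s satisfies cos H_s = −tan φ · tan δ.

The sunset hour angle satisfies cos H_s = −tan φ tan δ = -0.0649, giving H_s = 93.72°.

93.7°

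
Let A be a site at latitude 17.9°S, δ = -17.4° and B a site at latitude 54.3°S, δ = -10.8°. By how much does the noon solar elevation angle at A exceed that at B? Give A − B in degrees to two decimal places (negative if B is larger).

+43.00°

A: 90° − |-17.9 − (-17.4)| = 89.50°.
B: 90° − |-54.3 − (-10.8)| = 46.50°.
A − B = 89.50 − 46.50 = 43.00°.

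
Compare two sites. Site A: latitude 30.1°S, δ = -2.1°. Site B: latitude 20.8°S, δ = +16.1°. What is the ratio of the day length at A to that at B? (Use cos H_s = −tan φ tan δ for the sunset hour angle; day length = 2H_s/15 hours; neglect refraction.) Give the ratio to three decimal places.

1.090

A: H_s = arccos(−tan -30.1° · tan -2.1°) = 91.22°, so 2H_s/15 = 12.1627 h.
B: H_s = arccos(−tan -20.8° · tan 16.1°) = 83.71°, so 2H_s/15 = 11.1613 h.
Ratio A/B = 12.1627 / 11.1613 = 1.0897.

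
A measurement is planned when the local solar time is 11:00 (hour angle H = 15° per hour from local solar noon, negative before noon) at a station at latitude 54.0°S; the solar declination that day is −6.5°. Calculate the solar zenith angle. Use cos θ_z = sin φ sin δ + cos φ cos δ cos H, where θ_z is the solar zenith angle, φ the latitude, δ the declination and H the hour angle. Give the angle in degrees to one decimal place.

49.0°

Hour angle H = 15° × (11 − 12) = -15.00°.
cos θ_z = sin φ sin δ + cos φ cos δ cos H = (-0.8090)(-0.1132) + (0.5878)(0.9936)(0.9659) = 0.6557.
θ_z = arccos(0.6557) = 49.03°.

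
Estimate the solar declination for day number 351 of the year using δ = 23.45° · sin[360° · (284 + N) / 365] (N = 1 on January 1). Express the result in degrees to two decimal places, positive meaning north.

-23.40°

360 × (284 + 351) / 365 = 626.301°; sin(626.301°) = -0.9979.
δ = 23.45 × -0.9979 = -23.401° ≈ -23.40°.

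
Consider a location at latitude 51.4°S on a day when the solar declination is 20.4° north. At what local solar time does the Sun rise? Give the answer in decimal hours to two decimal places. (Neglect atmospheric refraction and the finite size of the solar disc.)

cos H_s = −tan(-51.4°) · tan(20.4°) = 0.4659, so H_s = arccos(0.4659) = 62.23°.
Sunrise is at 12 − H_s/15 = 12 − 4.149 = 7.851 h local solar time.

7.85 h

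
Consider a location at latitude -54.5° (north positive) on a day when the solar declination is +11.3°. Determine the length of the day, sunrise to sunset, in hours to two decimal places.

9.83 hours

−tan φ tan δ = −(-1.4019)(0.1998) = 0.2801; H_s = arccos(0.2801) = 73.73°.
Day length = 2 H_s / 15° h⁻¹ = 147.46° / 15 = 9.831 h.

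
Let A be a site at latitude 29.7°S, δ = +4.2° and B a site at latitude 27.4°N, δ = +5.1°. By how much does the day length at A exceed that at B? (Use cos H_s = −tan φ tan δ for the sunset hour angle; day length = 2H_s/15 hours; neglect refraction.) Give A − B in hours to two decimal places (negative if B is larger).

-0.67 h

A: H_s = arccos(−tan -29.7° · tan 4.2°) = 87.60°, so 2H_s/15 = 11.6800 h.
B: H_s = arccos(−tan 27.4° · tan 5.1°) = 92.65°, so 2H_s/15 = 12.3533 h.
A − B = 11.6800 − 12.3533 = -0.6733 h.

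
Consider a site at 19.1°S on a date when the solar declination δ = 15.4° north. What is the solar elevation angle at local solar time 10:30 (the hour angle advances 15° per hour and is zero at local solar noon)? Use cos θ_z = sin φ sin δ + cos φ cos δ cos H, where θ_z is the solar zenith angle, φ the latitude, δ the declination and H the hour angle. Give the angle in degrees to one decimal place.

Hour angle H = 15° × (10.5 − 12) = -22.50°.
cos θ_z = sin φ sin δ + cos φ cos δ cos H = (-0.3272)(0.2656) + (0.9449)(0.9641)(0.9239) = 0.7547.
θ_z = arccos(0.7547) = 41.00°, so the elevation is 90° − 41.00° = 49.00°.

49.0°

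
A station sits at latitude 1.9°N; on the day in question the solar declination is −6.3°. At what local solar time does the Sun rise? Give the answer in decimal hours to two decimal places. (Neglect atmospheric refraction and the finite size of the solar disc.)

6.01 h

−tan φ tan δ = −(0.0332)(-0.1104) = 0.0037; H_s = arccos(0.0037) = 89.79°.
Sunrise is at 12 − H_s/15 = 12 − 5.986 = 6.014 h local solar time.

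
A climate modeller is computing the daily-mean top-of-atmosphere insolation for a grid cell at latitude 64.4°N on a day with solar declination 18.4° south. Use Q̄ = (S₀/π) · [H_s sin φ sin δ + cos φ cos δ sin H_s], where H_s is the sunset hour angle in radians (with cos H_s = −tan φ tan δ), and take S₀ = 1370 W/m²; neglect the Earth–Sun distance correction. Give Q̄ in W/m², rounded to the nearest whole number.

−tan φ tan δ = −(2.0872)(-0.3327) = 0.6944; H_s = arccos(0.6944) = 46.02°. In radians, H_s = 0.8032.
H_s sin φ sin δ = 0.8032 × 0.9018 × -0.3156 = -0.2286.
cos φ cos δ sin H_s = 0.4321 × 0.9489 × 0.7196 = 0.2951.
Q̄ = (1370/π) × (-0.2286 + 0.2951) = 436.08 × 0.0665 = 29.00 W/m².

29 W/m²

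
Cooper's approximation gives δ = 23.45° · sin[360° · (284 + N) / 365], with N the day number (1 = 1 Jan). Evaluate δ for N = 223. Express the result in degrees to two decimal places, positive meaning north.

360 × (284 + 223) / 365 = 500.055°; sin(500.055°) = 0.6421.
δ = 23.45 × 0.6421 = 15.057° ≈ +15.06°.

+15.06°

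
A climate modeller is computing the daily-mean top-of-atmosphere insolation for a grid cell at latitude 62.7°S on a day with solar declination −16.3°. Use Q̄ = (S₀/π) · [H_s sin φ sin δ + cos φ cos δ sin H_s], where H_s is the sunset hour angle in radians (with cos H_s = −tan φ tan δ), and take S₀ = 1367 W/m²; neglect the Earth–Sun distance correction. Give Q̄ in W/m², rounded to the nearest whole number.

The sunset hour angle satisfies cos H_s = −tan φ tan δ = -0.5666, giving H_s = 124.51°. In radians, H_s = 2.1731.
H_s sin φ sin δ = 2.1731 × -0.8886 × -0.2807 = 0.5420.
cos φ cos δ sin H_s = 0.4586 × 0.9598 × 0.8240 = 0.3627.
Q̄ = (1367/π) × (0.5420 + 0.3627) = 435.13 × 0.9047 = 393.66 W/m².

394 W/m²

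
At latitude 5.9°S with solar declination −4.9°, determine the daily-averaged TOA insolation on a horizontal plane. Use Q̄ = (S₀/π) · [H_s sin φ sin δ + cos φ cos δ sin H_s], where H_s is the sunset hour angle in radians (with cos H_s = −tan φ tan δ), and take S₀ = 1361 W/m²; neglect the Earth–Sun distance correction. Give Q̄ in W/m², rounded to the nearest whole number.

−tan φ tan δ = −(-0.1033)(-0.0857) = -0.0089; H_s = arccos(-0.0089) = 90.51°. In radians, H_s = 1.5797.
H_s sin φ sin δ = 1.5797 × -0.1028 × -0.0854 = 0.0139.
cos φ cos δ sin H_s = 0.9947 × 0.9963 × 1.0000 = 0.9910.
Q̄ = (1361/π) × (0.0139 + 0.9910) = 433.22 × 1.0049 = 435.34 W/m².

435 W/m²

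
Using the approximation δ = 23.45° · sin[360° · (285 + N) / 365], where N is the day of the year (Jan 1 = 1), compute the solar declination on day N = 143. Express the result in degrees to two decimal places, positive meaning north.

+20.73°

360 × (285 + 143) / 365 = 422.137°; sin(422.137°) = 0.8841.
δ = 23.45 × 0.8841 = 20.732° ≈ +20.73°.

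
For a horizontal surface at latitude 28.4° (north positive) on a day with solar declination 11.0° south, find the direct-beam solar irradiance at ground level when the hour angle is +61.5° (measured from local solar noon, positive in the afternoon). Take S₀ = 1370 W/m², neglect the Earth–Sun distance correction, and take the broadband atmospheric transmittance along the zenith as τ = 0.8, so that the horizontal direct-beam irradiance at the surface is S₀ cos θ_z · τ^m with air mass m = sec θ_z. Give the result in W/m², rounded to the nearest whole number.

cos θ_z = sin φ sin δ + cos φ cos δ cos H = (0.4756)(-0.1908) + (0.8796)(0.9816)(0.4772) = 0.3213.
Air mass m = 1/cos θ_z = 1/0.3213 = 3.112; τ^m = 0.8^3.112 = 0.4994.
Surface direct beam = 1370 × 0.3213 × 0.4994 = 219.83 W/m².

220 W/m²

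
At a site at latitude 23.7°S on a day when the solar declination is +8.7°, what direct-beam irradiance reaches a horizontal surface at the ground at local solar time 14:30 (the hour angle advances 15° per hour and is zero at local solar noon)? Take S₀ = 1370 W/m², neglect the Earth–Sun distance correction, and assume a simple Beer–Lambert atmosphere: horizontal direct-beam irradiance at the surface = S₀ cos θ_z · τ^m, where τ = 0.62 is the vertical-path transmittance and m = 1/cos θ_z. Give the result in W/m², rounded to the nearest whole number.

435 W/m²

Hour angle H = 15° × (14.5 − 12) = 37.50°.
cos θ_z = sin φ sin δ + cos φ cos δ cos H = (-0.4019)(0.1513) + (0.9157)(0.9885)(0.7934) = 0.6574.
Air mass m = 1/cos θ_z = 1/0.6574 = 1.521; τ^m = 0.62^1.521 = 0.4833.
Surface direct beam = 1370 × 0.6574 × 0.4833 = 435.28 W/m².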